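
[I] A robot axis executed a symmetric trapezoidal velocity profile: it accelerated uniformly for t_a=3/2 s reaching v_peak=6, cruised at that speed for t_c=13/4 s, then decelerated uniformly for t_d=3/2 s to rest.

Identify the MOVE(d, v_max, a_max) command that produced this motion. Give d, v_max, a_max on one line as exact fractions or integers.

d=57/2 v_max=6 a_max=4

a_max = 6/(3/2) = 4
d_a = ½·6·3/2 = 9/2; d_c = 6·13/4 = 39/2
d = 2·9/2 + 39/2 = 57/2
t_c = 13/4 > 0 so v_max = 6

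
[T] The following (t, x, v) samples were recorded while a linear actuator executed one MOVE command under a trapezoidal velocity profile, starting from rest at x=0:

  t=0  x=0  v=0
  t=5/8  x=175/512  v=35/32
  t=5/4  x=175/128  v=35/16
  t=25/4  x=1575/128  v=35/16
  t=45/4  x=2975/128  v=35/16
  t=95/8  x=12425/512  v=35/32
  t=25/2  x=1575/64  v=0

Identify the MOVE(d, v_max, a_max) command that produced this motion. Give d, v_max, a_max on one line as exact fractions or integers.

final state: t=25/2, x=1575/64, v=0 → d = 1575/64
a_max = (35/32−0)/(5/8−0) = 7/4
max v = 35/16 over t∈[5/4,45/4] → v_max = 35/16
check: 35/16·(5/4+10) = 1575/64 ✓

d=1575/64 v_max=35/16 a_max=7/4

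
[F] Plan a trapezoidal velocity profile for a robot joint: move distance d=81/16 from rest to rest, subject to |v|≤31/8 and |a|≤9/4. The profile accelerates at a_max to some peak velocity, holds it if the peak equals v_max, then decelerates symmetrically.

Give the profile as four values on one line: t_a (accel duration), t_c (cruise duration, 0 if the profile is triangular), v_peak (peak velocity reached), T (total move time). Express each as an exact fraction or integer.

(v_max)²/a_max = (31/8)²/(9/4) = 961/144
81/16 < 961/144 so t_c = 0
v_peak = √(81/16·9/4) = √(729/64) = 27/8
t_a = (27/8)/(9/4) = 3/2; t_c = 0
T = 2·3/2 = 3

t_a=3/2 t_c=0 v_peak=27/8 T=3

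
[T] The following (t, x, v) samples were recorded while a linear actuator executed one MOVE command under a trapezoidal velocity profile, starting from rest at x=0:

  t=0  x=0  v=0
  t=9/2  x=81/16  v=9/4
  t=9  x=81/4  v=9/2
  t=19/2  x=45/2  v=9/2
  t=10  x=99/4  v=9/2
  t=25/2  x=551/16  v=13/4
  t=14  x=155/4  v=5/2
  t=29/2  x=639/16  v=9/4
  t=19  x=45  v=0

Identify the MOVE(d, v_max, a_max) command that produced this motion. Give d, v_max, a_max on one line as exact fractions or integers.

d=45 v_max=9/2 a_max=1/2

final state: t=19, x=45, v=0 → d = 45
a_max = (9/4−0)/(9/2−0) = 1/2
max v = 9/2 over t∈[9,10] → v_max = 9/2
check: 9/2·(9+1) = 45 ✓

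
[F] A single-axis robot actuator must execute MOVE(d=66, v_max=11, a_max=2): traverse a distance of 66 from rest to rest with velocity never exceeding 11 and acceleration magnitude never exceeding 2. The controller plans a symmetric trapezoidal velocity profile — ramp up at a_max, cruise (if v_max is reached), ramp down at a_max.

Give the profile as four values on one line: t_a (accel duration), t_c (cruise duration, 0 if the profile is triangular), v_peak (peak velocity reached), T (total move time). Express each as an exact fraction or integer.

v_max²/a_max = 11²/2 = 121/2
66 ≥ 121/2 ⇒ cruise phase
t_a = 11/2; v_peak = 11
d_cruise = 66 − 121/2 = 11/2; t_c = (11/2)/11 = 1/2
T = 2·11/2 + 1/2 = 23/2

t_a=11/2 t_c=1/2 v_peak=11 T=23/2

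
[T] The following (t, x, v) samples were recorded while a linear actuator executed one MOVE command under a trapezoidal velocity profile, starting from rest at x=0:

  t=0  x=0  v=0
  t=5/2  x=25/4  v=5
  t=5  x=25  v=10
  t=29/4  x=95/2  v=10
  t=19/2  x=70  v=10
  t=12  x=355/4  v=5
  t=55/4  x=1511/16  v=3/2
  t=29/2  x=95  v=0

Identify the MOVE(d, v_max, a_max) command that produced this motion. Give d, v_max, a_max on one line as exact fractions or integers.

final state: t=29/2, x=95, v=0 → d = 95
a_max = (5−0)/(5/2−0) = 2
max v = 10 over t∈[5,19/2] → v_max = 10
check: 10·(5+9/2) = 95 ✓

d=95 v_max=10 a_max=2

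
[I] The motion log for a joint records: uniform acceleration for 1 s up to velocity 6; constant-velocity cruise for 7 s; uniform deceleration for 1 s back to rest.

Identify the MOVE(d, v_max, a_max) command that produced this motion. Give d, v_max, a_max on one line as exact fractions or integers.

d=48 v_max=6 a_max=6

a_max = 6/1 = 6
d_a = ½·6·1 = 3; d_c = 6·7 = 42
d = 2·3 + 42 = 48
t_c = 7 > 0 → v_max = v_peak = 6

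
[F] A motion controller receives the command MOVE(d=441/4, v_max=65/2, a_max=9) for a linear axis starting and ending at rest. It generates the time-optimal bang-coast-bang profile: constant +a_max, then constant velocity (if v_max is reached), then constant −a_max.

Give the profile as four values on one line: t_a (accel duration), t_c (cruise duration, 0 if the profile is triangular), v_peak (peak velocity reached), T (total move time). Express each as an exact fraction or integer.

t_a=7/2 t_c=0 v_peak=63/2 T=7

vₘ²/aₘ = (65/2)²/9 = 4225/36
441/4 < 4225/36 so t_c = 0
v_peak = √(441/4·9) = √(3969/4) = 63/2
t_a = (63/2)/9 = 7/2; t_c = 0
T = 2·7/2 = 7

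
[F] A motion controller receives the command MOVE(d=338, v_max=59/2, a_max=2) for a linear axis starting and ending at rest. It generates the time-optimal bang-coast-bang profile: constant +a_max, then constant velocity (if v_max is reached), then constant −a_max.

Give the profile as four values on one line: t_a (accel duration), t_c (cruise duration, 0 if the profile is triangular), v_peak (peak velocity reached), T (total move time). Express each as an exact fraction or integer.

t_a=13 t_c=0 v_peak=26 T=26

v_max²/a_max = (59/2)²/2 = 3481/8
338 < 3481/8 → triangular
v_peak = √(338·2) = √676 = 26
t_a = 26/2 = 13; t_c = 0
T = 2·13 = 26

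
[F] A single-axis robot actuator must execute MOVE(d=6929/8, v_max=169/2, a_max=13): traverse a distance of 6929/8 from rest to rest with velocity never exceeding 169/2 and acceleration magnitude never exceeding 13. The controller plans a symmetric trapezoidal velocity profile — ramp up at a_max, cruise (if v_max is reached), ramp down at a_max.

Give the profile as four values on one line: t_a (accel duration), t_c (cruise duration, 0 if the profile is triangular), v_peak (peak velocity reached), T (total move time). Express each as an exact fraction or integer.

v_max²/a_max = (169/2)²/13 = 2197/4
6929/8 ≥ 2197/4 → trapezoidal
t_a = (169/2)/13 = 13/2; v_peak = 169/2
d_cruise = 6929/8 − 2197/4 = 2535/8; t_c = (2535/8)/(169/2) = 15/4
T = 2·13/2 + 15/4 = 67/4

t_a=13/2 t_c=15/4 v_peak=169/2 T=67/4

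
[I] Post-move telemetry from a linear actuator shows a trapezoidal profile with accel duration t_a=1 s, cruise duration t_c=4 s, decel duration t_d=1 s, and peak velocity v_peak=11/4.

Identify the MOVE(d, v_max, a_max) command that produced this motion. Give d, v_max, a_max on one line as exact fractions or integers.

a_max = (11/4)/1 = 11/4
d_a = ½·11/4·1 = 11/8; d_c = 11/4·4 = 11
d = 2·11/8 + 11 = 55/4
t_c = 4 > 0 → v_max = v_peak = 11/4

d=55/4 v_max=11/4 a_max=11/4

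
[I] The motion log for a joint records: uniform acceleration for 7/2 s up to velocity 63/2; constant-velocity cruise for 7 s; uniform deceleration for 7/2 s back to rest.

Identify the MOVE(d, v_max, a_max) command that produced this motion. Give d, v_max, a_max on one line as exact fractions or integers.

d=1323/4 v_max=63/2 a_max=9

a_max = (63/2)/(7/2) = 9
d_a = ½·63/2·7/2 = 441/8; d_c = 63/2·7 = 441/2
d = 2·441/8 + 441/2 = 1323/4
t_c = 7 > 0 so v_max = 63/2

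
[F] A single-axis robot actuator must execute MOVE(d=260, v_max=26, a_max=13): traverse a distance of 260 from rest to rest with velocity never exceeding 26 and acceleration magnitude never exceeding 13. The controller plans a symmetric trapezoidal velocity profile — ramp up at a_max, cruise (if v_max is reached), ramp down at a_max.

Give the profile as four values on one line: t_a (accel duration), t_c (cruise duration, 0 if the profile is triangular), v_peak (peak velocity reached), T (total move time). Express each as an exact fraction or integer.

vₘ²/aₘ = 26²/13 = 52
260 ≥ 52 → trapezoidal
t_a = 26/13 = 2; v_peak = 26
d_cruise = 260 − 52 = 208; t_c = 208/26 = 8
T = 2·2 + 8 = 12

t_a=2 t_c=8 v_peak=26 T=12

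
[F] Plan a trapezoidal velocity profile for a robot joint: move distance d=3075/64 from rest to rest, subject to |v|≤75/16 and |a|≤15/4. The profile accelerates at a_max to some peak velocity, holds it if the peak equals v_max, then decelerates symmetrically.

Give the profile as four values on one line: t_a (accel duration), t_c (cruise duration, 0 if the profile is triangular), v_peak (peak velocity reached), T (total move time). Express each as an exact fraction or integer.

t_a=5/4 t_c=9 v_peak=75/16 T=23/2

(v_max)²/a_max = (75/16)²/(15/4) = 375/64
3075/64 ≥ 375/64 ⇒ cruise phase
t_a = (75/16)/(15/4) = 5/4; v_peak = 75/16
d_cruise = 3075/64 − 375/64 = 675/16; t_c = (675/16)/(75/16) = 9
T = 2·5/4 + 9 = 23/2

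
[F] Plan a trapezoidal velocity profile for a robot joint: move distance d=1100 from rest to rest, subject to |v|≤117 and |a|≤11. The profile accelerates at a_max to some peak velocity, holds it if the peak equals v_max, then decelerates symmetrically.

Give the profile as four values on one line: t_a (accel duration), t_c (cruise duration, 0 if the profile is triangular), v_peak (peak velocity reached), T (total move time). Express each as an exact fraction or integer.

t_a=10 t_c=0 v_peak=110 T=20

(v_max)²/a_max = 117²/11 = 13689/11
1100 < 13689/11 ⇒ no cruise
v_peak = √(1100·11) = √12100 = 110
t_a = 110/11 = 10; t_c = 0
T = 2·10 = 20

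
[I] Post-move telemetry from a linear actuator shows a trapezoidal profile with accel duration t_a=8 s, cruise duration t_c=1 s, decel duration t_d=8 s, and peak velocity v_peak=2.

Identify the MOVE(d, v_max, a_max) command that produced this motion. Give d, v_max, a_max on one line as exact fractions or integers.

d=18 v_max=2 a_max=1/4

a_max = 2/8 = 1/4
d_a = ½·2·8 = 8; d_c = 2·1 = 2
d = 2·8 + 2 = 18
t_c = 1 > 0 so v_max = 2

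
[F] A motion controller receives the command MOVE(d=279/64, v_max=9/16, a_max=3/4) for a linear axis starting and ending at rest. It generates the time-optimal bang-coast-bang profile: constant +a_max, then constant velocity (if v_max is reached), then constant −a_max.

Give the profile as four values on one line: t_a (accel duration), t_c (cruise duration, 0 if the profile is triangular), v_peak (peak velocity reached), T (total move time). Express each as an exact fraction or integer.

t_a=3/4 t_c=7 v_peak=9/16 T=17/2

vₘ²/aₘ = (9/16)²/(3/4) = 27/64
279/64 ≥ 27/64 → trapezoidal
t_a = (9/16)/(3/4) = 3/4; v_peak = 9/16
d_cruise = 279/64 − 27/64 = 63/16; t_c = (63/16)/(9/16) = 7
T = 2·3/4 + 7 = 17/2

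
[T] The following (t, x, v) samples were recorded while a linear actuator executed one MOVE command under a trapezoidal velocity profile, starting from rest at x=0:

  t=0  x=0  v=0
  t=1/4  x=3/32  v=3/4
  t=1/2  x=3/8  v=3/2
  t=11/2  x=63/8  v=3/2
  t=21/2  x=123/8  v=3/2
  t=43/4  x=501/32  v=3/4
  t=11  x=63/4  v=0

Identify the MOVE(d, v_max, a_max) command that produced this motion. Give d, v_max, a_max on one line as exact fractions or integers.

final state: t=11, x=63/4, v=0 → d = 63/4
a_max = (3/4−0)/(1/4−0) = 3
max v = 3/2 over t∈[1/2,21/2] → v_max = 3/2
check: 3/2·(1/2+10) = 63/4 ✓

d=63/4 v_max=3/2 a_max=3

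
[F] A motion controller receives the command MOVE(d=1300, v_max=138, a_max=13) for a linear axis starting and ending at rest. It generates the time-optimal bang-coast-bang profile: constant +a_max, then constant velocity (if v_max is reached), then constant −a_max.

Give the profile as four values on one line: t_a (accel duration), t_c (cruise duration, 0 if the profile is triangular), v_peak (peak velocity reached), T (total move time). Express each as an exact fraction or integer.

v_max²/a_max = 138²/13 = 19044/13
1300 < 19044/13 so t_c = 0
v_peak = √(1300·13) = √16900 = 130
t_a = 130/13 = 10; t_c = 0
T = 2·10 = 20

t_a=10 t_c=0 v_peak=130 T=20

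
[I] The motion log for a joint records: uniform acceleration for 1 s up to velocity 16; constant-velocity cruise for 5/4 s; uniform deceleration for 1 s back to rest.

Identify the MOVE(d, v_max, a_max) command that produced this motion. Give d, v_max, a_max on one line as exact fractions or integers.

d=36 v_max=16 a_max=16

a_max = 16/1 = 16
d_a = ½·16·1 = 8; d_c = 16·5/4 = 20
d = 2·8 + 20 = 36
t_c = 5/4 > 0 so v_max = 16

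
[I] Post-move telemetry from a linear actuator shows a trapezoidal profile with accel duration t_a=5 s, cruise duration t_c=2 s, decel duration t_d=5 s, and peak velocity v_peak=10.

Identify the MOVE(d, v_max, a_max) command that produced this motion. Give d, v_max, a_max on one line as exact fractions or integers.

a_max = 10/5 = 2
d_a = ½·10·5 = 25; d_c = 10·2 = 20
d = 2·25 + 20 = 70
t_c = 2 > 0 ⇒ limit active, v_max = 10

d=70 v_max=10 a_max=2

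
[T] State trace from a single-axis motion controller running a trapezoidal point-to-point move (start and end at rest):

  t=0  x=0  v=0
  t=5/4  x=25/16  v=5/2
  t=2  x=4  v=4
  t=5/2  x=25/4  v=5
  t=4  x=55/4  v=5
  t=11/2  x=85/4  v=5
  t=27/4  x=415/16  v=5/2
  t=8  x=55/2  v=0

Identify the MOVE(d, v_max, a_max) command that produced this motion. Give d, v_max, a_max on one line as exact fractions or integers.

d=55/2 v_max=5 a_max=2

final state: t=8, x=55/2, v=0 → d = 55/2
a_max = (5/2−0)/(5/4−0) = 2
max v = 5 over t∈[5/2,11/2] → v_max = 5
check: 5·(5/2+3) = 55/2 ✓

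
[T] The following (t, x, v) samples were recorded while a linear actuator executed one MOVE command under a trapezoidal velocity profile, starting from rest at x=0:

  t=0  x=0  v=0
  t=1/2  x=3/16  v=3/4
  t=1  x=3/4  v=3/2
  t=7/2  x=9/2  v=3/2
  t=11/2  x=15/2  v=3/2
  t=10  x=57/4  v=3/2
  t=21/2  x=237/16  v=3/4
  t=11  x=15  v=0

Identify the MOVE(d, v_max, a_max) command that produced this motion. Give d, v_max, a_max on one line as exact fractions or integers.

d=15 v_max=3/2 a_max=3/2

final state: t=11, x=15, v=0 → d = 15
a_max = (3/4−0)/(1/2−0) = 3/2
max v = 3/2 over t∈[1,10] → v_max = 3/2
check: 3/2·(1+9) = 15 ✓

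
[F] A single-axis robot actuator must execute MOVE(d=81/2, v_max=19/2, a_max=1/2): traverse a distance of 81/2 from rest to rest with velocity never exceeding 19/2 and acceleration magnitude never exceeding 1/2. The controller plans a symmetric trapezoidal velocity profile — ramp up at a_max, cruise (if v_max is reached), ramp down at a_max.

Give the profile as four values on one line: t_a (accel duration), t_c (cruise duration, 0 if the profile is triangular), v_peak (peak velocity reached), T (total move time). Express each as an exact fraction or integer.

vₘ²/aₘ = (19/2)²/(1/2) = 361/2
81/2 < 361/2 → triangular
v_peak = √(81/2·1/2) = √(81/4) = 9/2
t_a = (9/2)/(1/2) = 9; t_c = 0
T = 2·9 = 18

t_a=9 t_c=0 v_peak=9/2 T=18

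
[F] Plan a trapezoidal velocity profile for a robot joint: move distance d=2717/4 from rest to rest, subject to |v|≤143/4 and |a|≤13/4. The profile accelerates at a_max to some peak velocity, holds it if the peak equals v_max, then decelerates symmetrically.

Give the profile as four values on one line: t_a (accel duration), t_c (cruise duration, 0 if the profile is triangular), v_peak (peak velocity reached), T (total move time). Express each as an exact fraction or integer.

vₘ²/aₘ = (143/4)²/(13/4) = 1573/4
2717/4 ≥ 1573/4 → trapezoidal
t_a = (143/4)/(13/4) = 11; v_peak = 143/4
d_cruise = 2717/4 − 1573/4 = 286; t_c = 286/(143/4) = 8
T = 2·11 + 8 = 30

t_a=11 t_c=8 v_peak=143/4 T=30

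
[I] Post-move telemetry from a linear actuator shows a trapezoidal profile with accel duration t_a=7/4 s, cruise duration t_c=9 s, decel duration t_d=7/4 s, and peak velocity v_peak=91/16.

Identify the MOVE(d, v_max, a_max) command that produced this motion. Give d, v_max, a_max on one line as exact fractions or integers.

d=3913/64 v_max=91/16 a_max=13/4

a_max = (91/16)/(7/4) = 13/4
d_a = ½·91/16·7/4 = 637/128; d_c = 91/16·9 = 819/16
d = 2·637/128 + 819/16 = 3913/64
t_c = 9 > 0 ⇒ limit active, v_max = 91/16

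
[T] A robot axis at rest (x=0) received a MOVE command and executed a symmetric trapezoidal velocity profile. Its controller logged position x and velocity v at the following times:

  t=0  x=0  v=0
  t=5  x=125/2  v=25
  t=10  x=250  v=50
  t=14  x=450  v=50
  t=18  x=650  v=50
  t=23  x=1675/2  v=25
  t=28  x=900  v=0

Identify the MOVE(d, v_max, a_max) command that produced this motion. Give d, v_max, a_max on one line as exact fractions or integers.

d=900 v_max=50 a_max=5

final state: t=28, x=900, v=0 → d = 900
a_max = (25−0)/(5−0) = 5
max v = 50 over t∈[10,18] → v_max = 50
check: 50·(10+8) = 900 ✓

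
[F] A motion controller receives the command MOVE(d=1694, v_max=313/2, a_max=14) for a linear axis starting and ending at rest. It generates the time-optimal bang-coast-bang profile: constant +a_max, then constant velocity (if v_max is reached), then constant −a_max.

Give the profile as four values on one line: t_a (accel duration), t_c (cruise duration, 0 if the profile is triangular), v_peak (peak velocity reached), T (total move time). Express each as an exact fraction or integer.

t_a=11 t_c=0 v_peak=154 T=22

vₘ²/aₘ = (313/2)²/14 = 97969/56
1694 < 97969/56 ⇒ no cruise
v_peak = √(1694·14) = √23716 = 154
t_a = 154/14 = 11; t_c = 0
T = 2·11 = 22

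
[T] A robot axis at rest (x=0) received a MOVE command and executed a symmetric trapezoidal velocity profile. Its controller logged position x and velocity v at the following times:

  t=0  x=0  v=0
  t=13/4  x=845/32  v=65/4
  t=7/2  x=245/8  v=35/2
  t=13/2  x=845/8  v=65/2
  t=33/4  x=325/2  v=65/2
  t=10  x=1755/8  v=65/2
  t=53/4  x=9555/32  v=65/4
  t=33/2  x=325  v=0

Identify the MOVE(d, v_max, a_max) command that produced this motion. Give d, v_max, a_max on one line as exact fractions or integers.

final state: t=33/2, x=325, v=0 → d = 325
a_max = (65/4−0)/(13/4−0) = 5
max v = 65/2 over t∈[13/2,10] → v_max = 65/2
check: 65/2·(13/2+7/2) = 325 ✓

d=325 v_max=65/2 a_max=5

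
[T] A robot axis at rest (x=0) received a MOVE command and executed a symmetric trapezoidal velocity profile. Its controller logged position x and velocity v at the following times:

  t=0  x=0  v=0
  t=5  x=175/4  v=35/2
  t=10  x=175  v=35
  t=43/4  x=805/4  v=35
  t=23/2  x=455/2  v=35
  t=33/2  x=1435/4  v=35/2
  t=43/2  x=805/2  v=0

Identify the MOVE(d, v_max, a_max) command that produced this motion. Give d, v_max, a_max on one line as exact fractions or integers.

final state: t=43/2, x=805/2, v=0 → d = 805/2
a_max = (35/2−0)/(5−0) = 7/2
max v = 35 over t∈[10,23/2] → v_max = 35
check: 35·(10+3/2) = 805/2 ✓

d=805/2 v_max=35 a_max=7/2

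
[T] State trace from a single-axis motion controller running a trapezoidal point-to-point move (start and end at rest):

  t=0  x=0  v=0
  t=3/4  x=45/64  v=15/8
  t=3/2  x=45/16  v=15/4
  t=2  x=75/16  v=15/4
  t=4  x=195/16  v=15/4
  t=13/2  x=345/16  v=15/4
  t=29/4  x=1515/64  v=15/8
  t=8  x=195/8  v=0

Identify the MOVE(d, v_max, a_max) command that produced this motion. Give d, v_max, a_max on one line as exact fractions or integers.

final state: t=8, x=195/8, v=0 → d = 195/8
a_max = (15/8−0)/(3/4−0) = 5/2
max v = 15/4 over t∈[3/2,13/2] → v_max = 15/4
check: 15/4·(3/2+5) = 195/8 ✓

d=195/8 v_max=15/4 a_max=5/2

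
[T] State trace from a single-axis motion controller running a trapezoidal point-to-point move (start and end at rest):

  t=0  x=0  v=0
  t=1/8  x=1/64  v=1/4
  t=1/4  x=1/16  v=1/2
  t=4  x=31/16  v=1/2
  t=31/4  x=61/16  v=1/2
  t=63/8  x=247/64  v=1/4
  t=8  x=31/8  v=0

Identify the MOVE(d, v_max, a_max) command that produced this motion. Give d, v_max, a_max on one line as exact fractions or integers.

d=31/8 v_max=1/2 a_max=2

final state: t=8, x=31/8, v=0 → d = 31/8
a_max = (1/4−0)/(1/8−0) = 2
max v = 1/2 over t∈[1/4,31/4] → v_max = 1/2
check: 1/2·(1/4+15/2) = 31/8 ✓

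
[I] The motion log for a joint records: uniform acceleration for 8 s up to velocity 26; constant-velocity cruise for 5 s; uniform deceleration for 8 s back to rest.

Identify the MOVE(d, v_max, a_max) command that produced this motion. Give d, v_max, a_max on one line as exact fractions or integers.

a_max = 26/8 = 13/4
d_a = ½·26·8 = 104; d_c = 26·5 = 130
d = 2·104 + 130 = 338
t_c = 5 > 0 so v_max = 26

d=338 v_max=26 a_max=13/4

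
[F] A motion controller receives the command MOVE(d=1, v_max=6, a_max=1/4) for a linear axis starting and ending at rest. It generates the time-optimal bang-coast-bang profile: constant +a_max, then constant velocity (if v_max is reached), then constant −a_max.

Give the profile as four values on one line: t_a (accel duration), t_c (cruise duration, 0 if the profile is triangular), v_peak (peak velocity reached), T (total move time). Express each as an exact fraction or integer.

t_a=2 t_c=0 v_peak=1/2 T=4

v_max²/a_max = 6²/(1/4) = 144
1 < 144 ⇒ no cruise
v_peak = √(1·1/4) = √(1/4) = 1/2
t_a = (1/2)/(1/4) = 2; t_c = 0
T = 2·2 = 4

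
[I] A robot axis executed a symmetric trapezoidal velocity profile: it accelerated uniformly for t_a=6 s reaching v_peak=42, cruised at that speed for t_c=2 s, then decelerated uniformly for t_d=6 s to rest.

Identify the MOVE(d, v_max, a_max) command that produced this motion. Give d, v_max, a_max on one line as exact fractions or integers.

a_max = 42/6 = 7
d_a = ½·42·6 = 126; d_c = 42·2 = 84
d = 2·126 + 84 = 336
t_c = 2 > 0 → v_max = v_peak = 42

d=336 v_max=42 a_max=7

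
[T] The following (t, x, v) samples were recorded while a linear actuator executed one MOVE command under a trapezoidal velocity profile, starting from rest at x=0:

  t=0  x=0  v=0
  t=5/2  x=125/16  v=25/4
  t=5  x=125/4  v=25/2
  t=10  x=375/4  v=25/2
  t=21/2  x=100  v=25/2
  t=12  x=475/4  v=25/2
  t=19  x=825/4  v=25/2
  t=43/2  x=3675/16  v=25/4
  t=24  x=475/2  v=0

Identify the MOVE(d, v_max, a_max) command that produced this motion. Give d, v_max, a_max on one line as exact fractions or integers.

d=475/2 v_max=25/2 a_max=5/2

final state: t=24, x=475/2, v=0 → d = 475/2
a_max = (25/4−0)/(5/2−0) = 5/2
max v = 25/2 over t∈[5,19] → v_max = 25/2
check: 25/2·(5+14) = 475/2 ✓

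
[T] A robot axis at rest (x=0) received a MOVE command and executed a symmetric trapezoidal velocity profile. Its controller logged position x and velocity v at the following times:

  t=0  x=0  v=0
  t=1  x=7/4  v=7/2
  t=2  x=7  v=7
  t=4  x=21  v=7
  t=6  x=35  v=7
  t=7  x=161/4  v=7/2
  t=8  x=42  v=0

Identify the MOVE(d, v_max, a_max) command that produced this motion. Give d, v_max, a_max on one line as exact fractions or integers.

final state: t=8, x=42, v=0 → d = 42
a_max = (7/2−0)/(1−0) = 7/2
max v = 7 over t∈[2,6] → v_max = 7
check: 7·(2+4) = 42 ✓

d=42 v_max=7 a_max=7/2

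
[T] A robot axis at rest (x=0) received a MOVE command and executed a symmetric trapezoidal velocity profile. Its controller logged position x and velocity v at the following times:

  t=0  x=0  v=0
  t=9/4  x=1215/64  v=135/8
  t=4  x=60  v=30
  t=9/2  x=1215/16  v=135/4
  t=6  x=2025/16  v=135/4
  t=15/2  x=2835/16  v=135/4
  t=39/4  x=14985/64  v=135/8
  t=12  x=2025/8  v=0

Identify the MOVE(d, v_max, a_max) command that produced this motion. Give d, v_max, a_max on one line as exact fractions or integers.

final state: t=12, x=2025/8, v=0 → d = 2025/8
a_max = (135/8−0)/(9/4−0) = 15/2
max v = 135/4 over t∈[9/2,15/2] → v_max = 135/4
check: 135/4·(9/2+3) = 2025/8 ✓

d=2025/8 v_max=135/4 a_max=15/2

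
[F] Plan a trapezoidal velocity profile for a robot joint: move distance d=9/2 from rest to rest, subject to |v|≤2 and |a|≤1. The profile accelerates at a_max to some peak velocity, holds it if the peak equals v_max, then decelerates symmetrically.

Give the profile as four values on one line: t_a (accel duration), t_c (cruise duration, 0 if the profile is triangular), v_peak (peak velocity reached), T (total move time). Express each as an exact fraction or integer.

t_a=2 t_c=1/4 v_peak=2 T=17/4

(v_max)²/a_max = 2²/1 = 4
9/2 ≥ 4 so v_max reached
t_a = 2/1 = 2; v_peak = 2
d_cruise = 9/2 − 4 = 1/2; t_c = (1/2)/2 = 1/4
T = 2·2 + 1/4 = 17/4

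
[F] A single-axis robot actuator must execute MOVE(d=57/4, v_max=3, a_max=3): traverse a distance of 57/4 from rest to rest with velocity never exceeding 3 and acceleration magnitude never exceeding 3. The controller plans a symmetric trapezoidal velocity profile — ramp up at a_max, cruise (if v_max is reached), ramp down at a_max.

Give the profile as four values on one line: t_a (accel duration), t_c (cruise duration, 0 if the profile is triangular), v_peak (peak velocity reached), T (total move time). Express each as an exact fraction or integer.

t_a=1 t_c=15/4 v_peak=3 T=23/4

v_max²/a_max = 3²/3 = 3
57/4 ≥ 3 so v_max reached
t_a = 3/3 = 1; v_peak = 3
d_cruise = 57/4 − 3 = 45/4; t_c = (45/4)/3 = 15/4
T = 2·1 + 15/4 = 23/4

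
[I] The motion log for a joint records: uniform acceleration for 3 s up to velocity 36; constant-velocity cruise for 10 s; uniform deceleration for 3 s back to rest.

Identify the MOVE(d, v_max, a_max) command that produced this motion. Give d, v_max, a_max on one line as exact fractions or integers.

a_max = 36/3 = 12
d_a = ½·36·3 = 54; d_c = 36·10 = 360
d = 2·54 + 360 = 468
t_c = 10 > 0 ⇒ limit active, v_max = 36

d=468 v_max=36 a_max=12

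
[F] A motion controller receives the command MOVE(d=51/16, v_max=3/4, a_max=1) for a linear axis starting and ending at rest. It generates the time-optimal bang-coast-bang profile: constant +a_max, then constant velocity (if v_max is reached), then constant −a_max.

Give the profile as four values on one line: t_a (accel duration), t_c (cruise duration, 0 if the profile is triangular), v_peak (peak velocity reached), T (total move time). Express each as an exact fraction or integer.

t_a=3/4 t_c=7/2 v_peak=3/4 T=5

v_max²/a_max = (3/4)²/1 = 9/16
51/16 ≥ 9/16 → trapezoidal
t_a = (3/4)/1 = 3/4; v_peak = 3/4
d_cruise = 51/16 − 9/16 = 21/8; t_c = (21/8)/(3/4) = 7/2
T = 2·3/4 + 7/2 = 5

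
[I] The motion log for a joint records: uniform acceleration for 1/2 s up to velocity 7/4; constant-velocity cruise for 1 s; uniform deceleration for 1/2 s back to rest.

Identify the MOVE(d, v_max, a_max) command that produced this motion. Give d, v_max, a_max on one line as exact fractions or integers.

d=21/8 v_max=7/4 a_max=7/2

a_max = (7/4)/(1/2) = 7/2
d_a = ½·7/4·1/2 = 7/16; d_c = 7/4·1 = 7/4
d = 2·7/16 + 7/4 = 21/8
t_c = 1 > 0 → v_max = v_peak = 7/4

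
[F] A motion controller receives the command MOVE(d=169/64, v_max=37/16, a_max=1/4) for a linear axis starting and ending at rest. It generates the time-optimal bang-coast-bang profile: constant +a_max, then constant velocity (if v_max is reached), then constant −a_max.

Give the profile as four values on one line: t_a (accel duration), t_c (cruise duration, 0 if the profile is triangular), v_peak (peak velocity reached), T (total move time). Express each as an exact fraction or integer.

t_a=13/4 t_c=0 v_peak=13/16 T=13/2

vₘ²/aₘ = (37/16)²/(1/4) = 1369/64
169/64 < 1369/64 → triangular
v_peak = √(169/64·1/4) = √(169/256) = 13/16
t_a = (13/16)/(1/4) = 13/4; t_c = 0
T = 2·13/4 = 13/2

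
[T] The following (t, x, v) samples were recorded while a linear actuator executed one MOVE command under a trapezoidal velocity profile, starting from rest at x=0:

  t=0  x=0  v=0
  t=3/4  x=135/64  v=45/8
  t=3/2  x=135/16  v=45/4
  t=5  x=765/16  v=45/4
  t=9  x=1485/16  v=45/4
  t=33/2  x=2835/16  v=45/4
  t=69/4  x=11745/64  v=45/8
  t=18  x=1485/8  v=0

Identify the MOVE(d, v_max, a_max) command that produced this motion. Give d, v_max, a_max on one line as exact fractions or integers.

final state: t=18, x=1485/8, v=0 → d = 1485/8
a_max = (45/8−0)/(3/4−0) = 15/2
max v = 45/4 over t∈[3/2,33/2] → v_max = 45/4
check: 45/4·(3/2+15) = 1485/8 ✓

d=1485/8 v_max=45/4 a_max=15/2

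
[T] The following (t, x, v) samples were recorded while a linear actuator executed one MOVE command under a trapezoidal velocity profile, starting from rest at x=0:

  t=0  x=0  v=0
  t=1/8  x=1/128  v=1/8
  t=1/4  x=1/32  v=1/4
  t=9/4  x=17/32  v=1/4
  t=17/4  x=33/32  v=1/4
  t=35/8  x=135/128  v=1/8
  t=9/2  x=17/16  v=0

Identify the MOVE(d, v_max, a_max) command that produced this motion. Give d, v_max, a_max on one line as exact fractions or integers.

final state: t=9/2, x=17/16, v=0 → d = 17/16
a_max = (1/8−0)/(1/8−0) = 1
max v = 1/4 over t∈[1/4,17/4] → v_max = 1/4
check: 1/4·(1/4+4) = 17/16 ✓

d=17/16 v_max=1/4 a_max=1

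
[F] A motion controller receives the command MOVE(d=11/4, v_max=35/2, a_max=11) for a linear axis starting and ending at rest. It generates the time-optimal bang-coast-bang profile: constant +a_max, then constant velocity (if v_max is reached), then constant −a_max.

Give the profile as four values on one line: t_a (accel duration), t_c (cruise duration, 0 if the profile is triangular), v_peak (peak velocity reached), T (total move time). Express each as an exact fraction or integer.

vₘ²/aₘ = (35/2)²/11 = 1225/44
11/4 < 1225/44 ⇒ no cruise
v_peak = √(11/4·11) = √(121/4) = 11/2
t_a = (11/2)/11 = 1/2; t_c = 0
T = 2·1/2 = 1

t_a=1/2 t_c=0 v_peak=11/2 T=1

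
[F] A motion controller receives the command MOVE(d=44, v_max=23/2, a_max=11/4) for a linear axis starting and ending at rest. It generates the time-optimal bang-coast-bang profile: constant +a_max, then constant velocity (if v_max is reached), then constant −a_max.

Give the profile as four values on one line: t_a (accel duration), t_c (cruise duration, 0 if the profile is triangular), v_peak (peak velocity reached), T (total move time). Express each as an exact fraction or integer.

t_a=4 t_c=0 v_peak=11 T=8

vₘ²/aₘ = (23/2)²/(11/4) = 529/11
44 < 529/11 → triangular
v_peak = √(44·11/4) = √121 = 11
t_a = 11/(11/4) = 4; t_c = 0
T = 2·4 = 8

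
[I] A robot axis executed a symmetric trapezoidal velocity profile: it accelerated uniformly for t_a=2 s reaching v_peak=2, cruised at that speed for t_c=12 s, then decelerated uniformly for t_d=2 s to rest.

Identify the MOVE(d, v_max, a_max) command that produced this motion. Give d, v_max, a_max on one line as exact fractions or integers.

a_max = 2/2 = 1
d_a = ½·2·2 = 2; d_c = 2·12 = 24
d = 2·2 + 24 = 28
t_c = 12 > 0 → v_max = v_peak = 2

d=28 v_max=2 a_max=1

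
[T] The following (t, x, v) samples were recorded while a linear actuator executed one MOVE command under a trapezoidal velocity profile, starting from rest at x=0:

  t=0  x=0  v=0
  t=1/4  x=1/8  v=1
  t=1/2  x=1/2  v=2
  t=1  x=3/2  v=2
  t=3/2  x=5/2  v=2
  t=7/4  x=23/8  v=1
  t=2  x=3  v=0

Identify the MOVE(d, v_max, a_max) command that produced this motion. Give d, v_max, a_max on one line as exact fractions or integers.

d=3 v_max=2 a_max=4

final state: t=2, x=3, v=0 → d = 3
a_max = (1−0)/(1/4−0) = 4
max v = 2 over t∈[1/2,3/2] → v_max = 2
check: 2·(1/2+1) = 3 ✓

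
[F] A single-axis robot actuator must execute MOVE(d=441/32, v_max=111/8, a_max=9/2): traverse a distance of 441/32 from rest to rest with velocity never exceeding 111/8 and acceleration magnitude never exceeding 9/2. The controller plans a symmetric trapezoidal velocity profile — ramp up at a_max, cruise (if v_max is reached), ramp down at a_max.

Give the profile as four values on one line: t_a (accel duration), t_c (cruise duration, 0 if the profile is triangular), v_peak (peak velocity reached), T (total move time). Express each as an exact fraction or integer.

t_a=7/4 t_c=0 v_peak=63/8 T=7/2

vₘ²/aₘ = (111/8)²/(9/2) = 1369/32
441/32 < 1369/32 ⇒ no cruise
v_peak = √(441/32·9/2) = √(3969/64) = 63/8
t_a = (63/8)/(9/2) = 7/4; t_c = 0
T = 2·7/4 = 7/2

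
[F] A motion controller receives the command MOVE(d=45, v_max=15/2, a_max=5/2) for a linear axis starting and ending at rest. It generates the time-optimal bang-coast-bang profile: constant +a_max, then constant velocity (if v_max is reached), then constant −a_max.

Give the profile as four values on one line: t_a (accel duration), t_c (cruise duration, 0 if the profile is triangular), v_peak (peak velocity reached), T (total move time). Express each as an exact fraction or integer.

t_a=3 t_c=3 v_peak=15/2 T=9

(v_max)²/a_max = (15/2)²/(5/2) = 45/2
45 ≥ 45/2 ⇒ cruise phase
t_a = (15/2)/(5/2) = 3; v_peak = 15/2
d_cruise = 45 − 45/2 = 45/2; t_c = (45/2)/(15/2) = 3
T = 2·3 + 3 = 9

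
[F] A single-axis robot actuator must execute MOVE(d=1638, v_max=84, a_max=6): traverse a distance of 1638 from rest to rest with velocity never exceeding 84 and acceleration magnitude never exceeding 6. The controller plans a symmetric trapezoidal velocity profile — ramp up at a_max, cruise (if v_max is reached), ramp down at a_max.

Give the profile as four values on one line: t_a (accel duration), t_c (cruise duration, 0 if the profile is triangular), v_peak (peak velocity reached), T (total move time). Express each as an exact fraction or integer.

t_a=14 t_c=11/2 v_peak=84 T=67/2

vₘ²/aₘ = 84²/6 = 1176
1638 ≥ 1176 so v_max reached
t_a = 84/6 = 14; v_peak = 84
d_cruise = 1638 − 1176 = 462; t_c = 462/84 = 11/2
T = 2·14 + 11/2 = 67/2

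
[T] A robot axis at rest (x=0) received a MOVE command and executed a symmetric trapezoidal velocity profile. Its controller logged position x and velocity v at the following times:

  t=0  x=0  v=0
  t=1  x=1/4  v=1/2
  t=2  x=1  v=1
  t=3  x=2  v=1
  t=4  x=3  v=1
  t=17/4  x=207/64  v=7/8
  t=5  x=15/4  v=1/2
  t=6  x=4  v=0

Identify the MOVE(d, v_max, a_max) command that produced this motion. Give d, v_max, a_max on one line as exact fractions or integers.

d=4 v_max=1 a_max=1/2

final state: t=6, x=4, v=0 → d = 4
a_max = (1/2−0)/(1−0) = 1/2
max v = 1 over t∈[2,4] → v_max = 1
check: 1·(2+2) = 4 ✓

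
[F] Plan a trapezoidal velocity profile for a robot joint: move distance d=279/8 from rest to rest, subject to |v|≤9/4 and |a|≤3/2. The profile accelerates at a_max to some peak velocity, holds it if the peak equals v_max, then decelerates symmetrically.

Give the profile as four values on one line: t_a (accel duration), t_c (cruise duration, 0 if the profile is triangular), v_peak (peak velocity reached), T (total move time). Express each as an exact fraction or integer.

t_a=3/2 t_c=14 v_peak=9/4 T=17

v_max²/a_max = (9/4)²/(3/2) = 27/8
279/8 ≥ 27/8 so v_max reached
t_a = (9/4)/(3/2) = 3/2; v_peak = 9/4
d_cruise = 279/8 − 27/8 = 63/2; t_c = (63/2)/(9/4) = 14
T = 2·3/2 + 14 = 17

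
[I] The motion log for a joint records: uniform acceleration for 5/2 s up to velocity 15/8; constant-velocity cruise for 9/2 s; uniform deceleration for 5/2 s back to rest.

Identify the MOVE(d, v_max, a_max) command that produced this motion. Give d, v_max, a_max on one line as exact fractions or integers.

d=105/8 v_max=15/8 a_max=3/4

a_max = (15/8)/(5/2) = 3/4
d_a = ½·15/8·5/2 = 75/32; d_c = 15/8·9/2 = 135/16
d = 2·75/32 + 135/16 = 105/8
t_c = 9/2 > 0 so v_max = 15/8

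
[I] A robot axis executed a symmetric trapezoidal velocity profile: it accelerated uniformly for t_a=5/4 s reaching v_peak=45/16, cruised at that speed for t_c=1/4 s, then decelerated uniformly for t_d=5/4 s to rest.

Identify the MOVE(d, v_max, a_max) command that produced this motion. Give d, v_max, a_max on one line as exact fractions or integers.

d=135/32 v_max=45/16 a_max=9/4

a_max = (45/16)/(5/4) = 9/4
d_a = ½·45/16·5/4 = 225/128; d_c = 45/16·1/4 = 45/64
d = 2·225/128 + 45/64 = 135/32
t_c = 1/4 > 0 → v_max = v_peak = 45/16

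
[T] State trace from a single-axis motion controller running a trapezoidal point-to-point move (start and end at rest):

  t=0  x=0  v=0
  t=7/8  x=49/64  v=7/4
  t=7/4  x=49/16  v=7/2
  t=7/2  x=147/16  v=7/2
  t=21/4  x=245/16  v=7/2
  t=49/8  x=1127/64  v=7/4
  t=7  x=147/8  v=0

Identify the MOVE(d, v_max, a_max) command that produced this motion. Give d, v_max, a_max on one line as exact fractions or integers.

d=147/8 v_max=7/2 a_max=2

final state: t=7, x=147/8, v=0 → d = 147/8
a_max = (7/4−0)/(7/8−0) = 2
max v = 7/2 over t∈[7/4,21/4] → v_max = 7/2
check: 7/2·(7/4+7/2) = 147/8 ✓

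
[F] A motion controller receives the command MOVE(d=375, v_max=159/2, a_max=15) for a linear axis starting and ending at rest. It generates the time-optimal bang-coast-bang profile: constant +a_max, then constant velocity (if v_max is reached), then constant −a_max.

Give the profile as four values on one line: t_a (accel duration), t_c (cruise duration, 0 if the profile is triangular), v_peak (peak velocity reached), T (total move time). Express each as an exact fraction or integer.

vₘ²/aₘ = (159/2)²/15 = 8427/20
375 < 8427/20 so t_c = 0
v_peak = √(375·15) = √5625 = 75
t_a = 75/15 = 5; t_c = 0
T = 2·5 = 10

t_a=5 t_c=0 v_peak=75 T=10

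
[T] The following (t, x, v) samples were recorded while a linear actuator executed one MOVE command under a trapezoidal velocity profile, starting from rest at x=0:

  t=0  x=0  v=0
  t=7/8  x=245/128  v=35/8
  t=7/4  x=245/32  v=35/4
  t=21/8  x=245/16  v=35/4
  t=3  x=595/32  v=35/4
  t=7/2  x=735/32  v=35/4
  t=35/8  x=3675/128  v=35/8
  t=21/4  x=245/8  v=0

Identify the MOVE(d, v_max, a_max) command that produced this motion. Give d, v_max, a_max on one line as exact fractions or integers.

final state: t=21/4, x=245/8, v=0 → d = 245/8
a_max = (35/8−0)/(7/8−0) = 5
max v = 35/4 over t∈[7/4,7/2] → v_max = 35/4
check: 35/4·(7/4+7/4) = 245/8 ✓

d=245/8 v_max=35/4 a_max=5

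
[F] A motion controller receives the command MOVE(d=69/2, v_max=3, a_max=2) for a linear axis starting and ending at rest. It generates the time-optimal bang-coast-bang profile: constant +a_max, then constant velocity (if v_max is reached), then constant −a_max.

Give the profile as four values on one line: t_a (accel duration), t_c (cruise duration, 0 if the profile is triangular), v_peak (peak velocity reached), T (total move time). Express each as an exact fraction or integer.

t_a=3/2 t_c=10 v_peak=3 T=13

(v_max)²/a_max = 3²/2 = 9/2
69/2 ≥ 9/2 ⇒ cruise phase
t_a = 3/2; v_peak = 3
d_cruise = 69/2 − 9/2 = 30; t_c = 30/3 = 10
T = 2·3/2 + 10 = 13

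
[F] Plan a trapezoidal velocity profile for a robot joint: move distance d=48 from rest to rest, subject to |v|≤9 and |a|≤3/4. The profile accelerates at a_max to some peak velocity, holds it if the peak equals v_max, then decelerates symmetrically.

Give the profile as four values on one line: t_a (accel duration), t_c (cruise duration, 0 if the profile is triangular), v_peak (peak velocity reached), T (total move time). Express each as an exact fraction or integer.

t_a=8 t_c=0 v_peak=6 T=16

vₘ²/aₘ = 9²/(3/4) = 108
48 < 108 ⇒ no cruise
v_peak = √(48·3/4) = √36 = 6
t_a = 6/(3/4) = 8; t_c = 0
T = 2·8 = 16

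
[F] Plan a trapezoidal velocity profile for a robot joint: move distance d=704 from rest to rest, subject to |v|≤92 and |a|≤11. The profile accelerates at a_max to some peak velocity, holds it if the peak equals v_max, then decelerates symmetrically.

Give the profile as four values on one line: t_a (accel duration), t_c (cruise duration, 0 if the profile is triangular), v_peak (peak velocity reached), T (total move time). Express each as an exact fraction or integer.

t_a=8 t_c=0 v_peak=88 T=16

(v_max)²/a_max = 92²/11 = 8464/11
704 < 8464/11 ⇒ no cruise
v_peak = √(704·11) = √7744 = 88
t_a = 88/11 = 8; t_c = 0
T = 2·8 = 16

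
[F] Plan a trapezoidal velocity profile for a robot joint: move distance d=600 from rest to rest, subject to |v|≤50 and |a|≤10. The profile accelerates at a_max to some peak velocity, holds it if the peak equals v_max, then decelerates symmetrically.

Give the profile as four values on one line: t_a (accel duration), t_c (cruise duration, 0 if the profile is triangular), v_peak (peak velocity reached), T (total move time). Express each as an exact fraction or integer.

vₘ²/aₘ = 50²/10 = 250
600 ≥ 250 so v_max reached
t_a = 50/10 = 5; v_peak = 50
d_cruise = 600 − 250 = 350; t_c = 350/50 = 7
T = 2·5 + 7 = 17

t_a=5 t_c=7 v_peak=50 T=17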